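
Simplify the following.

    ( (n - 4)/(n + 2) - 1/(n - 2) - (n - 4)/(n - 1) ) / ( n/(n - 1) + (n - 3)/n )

(-4*n³ + 17*n² - 22*n)/(2*n⁴ - 4*n³ - 5*n² + 16*n - 12)

Numerator: (n - 4)/(n + 2) - 1/(n - 2) - (n - 4)/(n - 1) = (-4*n² + 17*n - 22)/(n³ - n² - 4*n + 4)
Denominator: n/(n - 1) + (n - 3)/n = (2*n² - 4*n + 3)/(n² - n)
Divide: ((-4*n² + 17*n - 22)/(n³ - n² - 4*n + 4)) · ((n² - n)/(2*n² - 4*n + 3)) = (-4*n³ + 17*n² - 22*n)/(2*n⁴ - 4*n³ - 5*n² + 16*n - 12)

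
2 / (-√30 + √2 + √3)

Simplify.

(-50*√30 - 58*√3 - 62*√2 - 24*√5)/601

Group as (√2 + √3) - √30; multiply by (√2 + √3) + √30, then rationalise the remaining surd.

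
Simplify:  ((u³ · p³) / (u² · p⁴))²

u²/p²

Inside the bracket: u¹ · (p^-1)
Raise to the power 2: u² · (p^-2)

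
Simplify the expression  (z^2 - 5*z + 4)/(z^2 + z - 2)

(z - 4)/(z + 2)

Factor: z^2 - 5*z + 4 = (z - 4)*(z - 1);  z^2 + z - 2 = (z - 1)*(z + 2)
Cancel the common factor (z - 1).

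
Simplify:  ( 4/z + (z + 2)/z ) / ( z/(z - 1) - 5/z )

(z^2 + 5*z - 6)/(z^2 - 5*z + 5)

Numerator: 4/z + (z + 2)/z = (z + 6)/z
Denominator: z/(z - 1) - 5/z = (z^2 - 5*z + 5)/(z^2 - z)
Divide: ((z + 6)/z) · ((z^2 - z)/(z^2 - 5*z + 5)) = (z^2 + 5*z - 6)/(z^2 - 5*z + 5)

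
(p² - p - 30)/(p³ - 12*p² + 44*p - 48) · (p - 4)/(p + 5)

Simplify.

1/(p - 2)

Factor: p² - p - 30 = (p + 5)·(p - 6);  p³ - 12*p² + 44*p - 48 = (p - 4)·(p - 2)·(p - 6)
Cancel the common factors (p + 5), (p - 6), (p - 4).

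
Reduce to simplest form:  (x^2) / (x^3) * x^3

x^2

Quotient: (x^-1)
Multiply by x^3: add exponents.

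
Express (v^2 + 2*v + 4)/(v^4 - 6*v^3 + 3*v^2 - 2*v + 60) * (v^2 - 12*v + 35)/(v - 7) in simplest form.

Factor: v^4 - 6*v^3 + 3*v^2 - 2*v + 60 = (v^2 + 2*v + 4)*(v - 3)*(v - 5);  v^2 - 12*v + 35 = (v - 5)*(v - 7)
Cancel the common factors (v^2 + 2*v + 4), (v - 5), (v - 7).

1/(v - 3)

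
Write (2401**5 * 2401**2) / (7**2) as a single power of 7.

7**26

2401**5 = 7**20; 2401**2 = 7**8; 7**2 = 7**2
Combine exponents: 7**26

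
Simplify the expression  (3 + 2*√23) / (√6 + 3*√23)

(-2*√138 - 3*√6 + 9*√23 + 138)/201

Multiply numerator and denominator by -√6 + 3*√23.
Denominator becomes 201; numerator becomes -2*√138 - 3*√6 + 9*√23 + 138.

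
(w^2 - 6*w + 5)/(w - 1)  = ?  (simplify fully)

w - 5

Factor: w^2 - 6*w + 5 = (w - 5)*(w - 1)
Cancel the common factor (w - 1).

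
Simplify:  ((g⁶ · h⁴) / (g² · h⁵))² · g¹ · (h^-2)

g⁹/h⁴

Inside the bracket: g⁴ · (h^-1)
Raise to the power 2: g⁸ · (h^-2)
Multiply by g¹ · (h^-2): add exponents.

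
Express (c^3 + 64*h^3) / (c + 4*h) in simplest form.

(4*h)^3 + c^3 = (c + 4*h)(c^2 - 4*c*h + 16*h^2).

c^2 - 4*c*h + 16*h^2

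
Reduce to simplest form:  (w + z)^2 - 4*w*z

(w - z)^2

Expanding gives w^2 - 2*w*z + z^2, a perfect square.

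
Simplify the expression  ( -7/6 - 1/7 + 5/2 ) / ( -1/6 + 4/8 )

25/7

Numerator: -7/6 - 1/7 + 5/2 = 25/21
Denominator: -1/6 + 4/8 = 1/3
Divide: (25/21) · (3) = 25/7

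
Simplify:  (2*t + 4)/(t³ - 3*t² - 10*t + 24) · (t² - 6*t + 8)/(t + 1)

(2*t + 4)/(t² + 4*t + 3)

Factor: 2*t + 4 = 2·(t + 2);  t³ - 3*t² - 10*t + 24 = (t - 2)·(t + 3)·(t - 4);  t² - 6*t + 8 = (t - 2)·(t - 4)
Cancel the common factors (t - 2), (t - 4).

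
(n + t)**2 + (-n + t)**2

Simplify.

Only the even-power cross terms survive.

2*n**2 + 2*t**2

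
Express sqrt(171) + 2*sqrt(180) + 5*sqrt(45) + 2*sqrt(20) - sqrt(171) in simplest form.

sqrt(171) = 3*sqrt(19); 2*sqrt(180) = 12*sqrt(5); 5*sqrt(45) = 15*sqrt(5); 2*sqrt(20) = 4*sqrt(5); sqrt(171) = 3*sqrt(19)

31*sqrt(5)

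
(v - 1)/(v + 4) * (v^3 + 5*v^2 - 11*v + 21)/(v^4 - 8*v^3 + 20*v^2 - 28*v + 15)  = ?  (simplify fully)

Factor: v^3 + 5*v^2 - 11*v + 21 = (v + 7)*(v^2 - 2*v + 3);  v^4 - 8*v^3 + 20*v^2 - 28*v + 15 = (v^2 - 2*v + 3)*(v - 1)*(v - 5)
Cancel the common factors (v^2 - 2*v + 3), (v - 1).

(v + 7)/(v^2 - v - 20)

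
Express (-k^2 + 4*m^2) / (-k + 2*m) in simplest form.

k + 2*m

-k^2 + 4*m^2 factors as -(k - 2*m)*(k + 2*m).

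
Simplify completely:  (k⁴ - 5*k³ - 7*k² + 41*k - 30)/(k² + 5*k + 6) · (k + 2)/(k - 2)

Factor: k⁴ - 5*k³ - 7*k² + 41*k - 30 = (k - 2)·(k + 3)·(k - 1)·(k - 5);  k² + 5*k + 6 = (k + 3)·(k + 2)
Cancel the common factors (k - 2), (k + 2), (k + 3).

k² - 6*k + 5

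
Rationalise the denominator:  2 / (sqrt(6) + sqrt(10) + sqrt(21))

Group as (sqrt(10) + sqrt(21)) + sqrt(6); multiply by (sqrt(10) + sqrt(21)) - sqrt(6), then rationalise the remaining surd.

(-24*sqrt(35) - 10*sqrt(21) + 34*sqrt(10) + 50*sqrt(6))/215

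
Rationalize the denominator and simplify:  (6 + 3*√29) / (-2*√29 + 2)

(-93 - 9*√29)/56

Multiply numerator and denominator by 2 + 2*√29.
Denominator becomes -112; numerator becomes 18*√29 + 186.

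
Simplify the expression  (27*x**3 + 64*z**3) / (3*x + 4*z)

(3*x)**3 + (4*z)**3 = (3*x + 4*z)(9*x**2 - 12*x*z + 16*z**2).

9*x**2 - 12*x*z + 16*z**2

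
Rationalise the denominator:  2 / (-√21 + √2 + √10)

Group as (√2 + √10) - √21; multiply by (√2 + √10) + √21, then rationalise the remaining surd.

-18*√21 - 26*√10 - 58*√2 - 8*√105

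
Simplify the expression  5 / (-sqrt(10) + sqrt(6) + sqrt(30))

Group as (sqrt(6) + sqrt(30)) - sqrt(10); multiply by (sqrt(6) + sqrt(30)) + sqrt(10), then rationalise the remaining surd.

(-65*sqrt(10) - 35*sqrt(30) + 85*sqrt(6) + 150*sqrt(2))/22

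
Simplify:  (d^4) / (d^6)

Quotient: (d^-2)

d^(-2)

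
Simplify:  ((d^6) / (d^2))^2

d^8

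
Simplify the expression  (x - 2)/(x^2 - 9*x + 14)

Factor: x^2 - 9*x + 14 = (x - 7)*(x - 2)
Cancel the common factor (x - 2).

1/(x - 7)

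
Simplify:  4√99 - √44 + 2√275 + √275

25*√11

4√99 = 12*√11; √44 = 2*√11; 2√275 = 10*√11; √275 = 5*√11
Combine: (12 - 2 + 10 + 5)·√11 = 25*√11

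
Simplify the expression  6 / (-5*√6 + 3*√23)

(10*√6 + 6*√23)/19

Multiply numerator and denominator by 5*√6 + 3*√23.
Denominator becomes 57; numerator becomes 30*√6 + 18*√23.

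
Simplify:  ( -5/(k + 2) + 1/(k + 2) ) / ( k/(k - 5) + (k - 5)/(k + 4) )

Numerator: -5/(k + 2) + 1/(k + 2) = -4/(k + 2)
Denominator: k/(k - 5) + (k - 5)/(k + 4) = (2*k^2 - 6*k + 25)/(k^2 - k - 20)
Divide: (-4/(k + 2)) · ((k^2 - k - 20)/(2*k^2 - 6*k + 25)) = (-4*k^2 + 4*k + 80)/(2*k^3 - 2*k^2 + 13*k + 50)

(-4*k^2 + 4*k + 80)/(2*k^3 - 2*k^2 + 13*k + 50)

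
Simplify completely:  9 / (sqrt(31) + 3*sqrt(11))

Multiply numerator and denominator by -sqrt(31) + 3*sqrt(11).
Denominator becomes 68; numerator becomes -9*sqrt(31) + 27*sqrt(11).

(-9*sqrt(31) + 27*sqrt(11))/68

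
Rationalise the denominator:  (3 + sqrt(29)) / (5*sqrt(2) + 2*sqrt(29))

Multiply numerator and denominator by -5*sqrt(2) + 2*sqrt(29).
Denominator becomes 66; numerator becomes -5*sqrt(58) - 15*sqrt(2) + 6*sqrt(29) + 58.

(-5*sqrt(58) - 15*sqrt(2) + 6*sqrt(29) + 58)/66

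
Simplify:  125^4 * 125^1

5^15

125^4 = 5^12; 125^1 = 5^3
Combine exponents: 5^15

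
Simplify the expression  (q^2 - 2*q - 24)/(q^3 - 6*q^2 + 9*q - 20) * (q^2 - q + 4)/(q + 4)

(q - 6)/(q - 5)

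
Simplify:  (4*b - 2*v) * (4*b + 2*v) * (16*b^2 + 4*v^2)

256*b^4 - 16*v^4

((4*b)+(2*v))((4*b)-(2*v)) = 16*b^2 - 4*v^2; continue pairing.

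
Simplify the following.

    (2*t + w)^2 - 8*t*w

Expanding gives 4*t^2 - 4*t*w + w^2, a perfect square.

(2*t - w)^2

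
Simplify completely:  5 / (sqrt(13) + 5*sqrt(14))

Multiply numerator and denominator by -5*sqrt(14) + sqrt(13).
Denominator becomes -337; numerator becomes -25*sqrt(14) + 5*sqrt(13).

(-5*sqrt(13) + 25*sqrt(14))/337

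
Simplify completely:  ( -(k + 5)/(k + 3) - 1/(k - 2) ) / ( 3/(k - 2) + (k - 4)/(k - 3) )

(-k^3 - k^2 + 19*k - 21)/(k^3 - 10*k - 3)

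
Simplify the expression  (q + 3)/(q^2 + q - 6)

Factor: q^2 + q - 6 = (q + 3)*(q - 2)
Cancel the common factor (q + 3).

1/(q - 2)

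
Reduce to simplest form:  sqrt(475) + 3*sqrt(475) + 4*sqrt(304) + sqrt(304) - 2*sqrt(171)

34*sqrt(19)

sqrt(475) = 5*sqrt(19); 3*sqrt(475) = 15*sqrt(19); 4*sqrt(304) = 16*sqrt(19); sqrt(304) = 4*sqrt(19); 2*sqrt(171) = 6*sqrt(19)
Combine: (5 + 15 + 16 + 4 - 6)·sqrt(19) = 34*sqrt(19)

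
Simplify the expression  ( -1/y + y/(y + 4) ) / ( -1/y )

Numerator: -1/y + y/(y + 4) = (y² - y - 4)/(y² + 4*y)
Denominator: -1/y = -1/y
Divide: ((y² - y - 4)/(y² + 4*y)) · (-y) = (-y² + y + 4)/(y + 4)

(-y² + y + 4)/(y + 4)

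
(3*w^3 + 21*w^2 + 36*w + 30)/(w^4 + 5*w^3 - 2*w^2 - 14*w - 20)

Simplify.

3/(w - 2)

Factor: 3*w^3 + 21*w^2 + 36*w + 30 = 3*(w^2 + 2*w + 2)*(w + 5);  w^4 + 5*w^3 - 2*w^2 - 14*w - 20 = (w + 5)*(w - 2)*(w^2 + 2*w + 2)
Cancel the common factors (w^2 + 2*w + 2), (w + 5).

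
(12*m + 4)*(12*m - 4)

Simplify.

144*m^2 - 16

Product of conjugates: (P+Q)(P-Q) = P^2 - Q^2.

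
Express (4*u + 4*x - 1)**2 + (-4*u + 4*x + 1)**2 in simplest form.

Only the even-power cross terms survive.

32*u**2 - 16*u + 32*x**2 + 2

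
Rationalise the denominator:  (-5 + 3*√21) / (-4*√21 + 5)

Multiply numerator and denominator by 5 + 4*√21.
Denominator becomes -311; numerator becomes -5*√21 + 227.

(-227 + 5*√21)/311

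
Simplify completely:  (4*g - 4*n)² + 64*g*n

16*(g + n)²

Expanding gives 16*g² + 32*g*n + 16*n², a perfect square.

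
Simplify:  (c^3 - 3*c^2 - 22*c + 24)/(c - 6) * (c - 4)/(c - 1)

Factor: c^3 - 3*c^2 - 22*c + 24 = (c - 6)*(c - 1)*(c + 4)
Cancel the common factors (c - 6), (c - 1).

c^2 - 16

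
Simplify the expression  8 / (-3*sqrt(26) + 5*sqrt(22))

Multiply numerator and denominator by 3*sqrt(26) + 5*sqrt(22).
Denominator becomes 316; numerator becomes 24*sqrt(26) + 40*sqrt(22).

(6*sqrt(26) + 10*sqrt(22))/79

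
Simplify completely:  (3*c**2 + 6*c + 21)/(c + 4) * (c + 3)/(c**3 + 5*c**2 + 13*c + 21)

Factor: 3*c**2 + 6*c + 21 = 3*(c**2 + 2*c + 7);  c**3 + 5*c**2 + 13*c + 21 = (c**2 + 2*c + 7)*(c + 3)
Cancel the common factors (c**2 + 2*c + 7), (c + 3).

3/(c + 4)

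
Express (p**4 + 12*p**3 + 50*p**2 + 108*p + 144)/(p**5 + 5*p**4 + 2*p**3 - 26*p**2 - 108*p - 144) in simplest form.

Factor: p**4 + 12*p**3 + 50*p**2 + 108*p + 144 = (p + 6)*(p**2 + 2*p + 6)*(p + 4);  p**5 + 5*p**4 + 2*p**3 - 26*p**2 - 108*p - 144 = (p + 4)*(p - 3)*(p**2 + 2*p + 6)*(p + 2)
Cancel the common factors (p**2 + 2*p + 6), (p + 4).

(p + 6)/(p**2 - p - 6)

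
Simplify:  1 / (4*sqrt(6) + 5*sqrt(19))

(-4*sqrt(6) + 5*sqrt(19))/379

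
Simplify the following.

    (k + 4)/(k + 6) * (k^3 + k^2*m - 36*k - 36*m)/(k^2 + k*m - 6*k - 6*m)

k + 4

Factor: k^3 + k^2*m - 36*k - 36*m = (k + m)*(k - 6)*(k + 6);  k^2 + k*m - 6*k - 6*m = (k + m)*(k - 6)
Cancel the common factors (k + 6), (k + m), (k - 6).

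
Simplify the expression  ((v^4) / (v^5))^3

v^(-3)

Inside the bracket: (v^-1)
Raise to the power 3: (v^-3)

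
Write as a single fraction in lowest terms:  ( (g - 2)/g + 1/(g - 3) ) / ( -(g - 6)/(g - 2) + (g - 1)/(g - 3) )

Numerator: (g - 2)/g + 1/(g - 3) = (g² - 4*g + 6)/(g² - 3*g)
Denominator: -(g - 6)/(g - 2) + (g - 1)/(g - 3) = (6*g - 16)/(g² - 5*g + 6)
Divide: ((g² - 4*g + 6)/(g² - 3*g)) · ((g² - 5*g + 6)/(6*g - 16)) = (g³ - 6*g² + 14*g - 12)/(6*g² - 16*g)

(g³ - 6*g² + 14*g - 12)/(6*g² - 16*g)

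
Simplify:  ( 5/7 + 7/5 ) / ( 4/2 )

Numerator: 5/7 + 7/5 = 74/35
Denominator: 4/2 = 2
Divide: (74/35) · (1/2) = 37/35

37/35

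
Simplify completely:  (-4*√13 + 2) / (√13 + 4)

-6*√13 + 20

Multiply numerator and denominator by -√13 + 4.
Denominator becomes 3; numerator becomes -18*√13 + 60.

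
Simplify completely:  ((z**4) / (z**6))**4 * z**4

Inside the bracket: (z**-2)
Raise to the power 4: (z**-8)
Multiply by z**4: add exponents.

z**(-4)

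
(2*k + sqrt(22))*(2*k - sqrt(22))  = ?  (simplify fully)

4*k^2 - 22

Difference of squares with P = 2*k, Q = sqrt(22).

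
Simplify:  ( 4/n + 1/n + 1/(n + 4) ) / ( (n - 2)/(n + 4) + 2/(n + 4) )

(6*n + 20)/n**2

Numerator: 4/n + 1/n + 1/(n + 4) = (6*n + 20)/(n**2 + 4*n)
Denominator: (n - 2)/(n + 4) + 2/(n + 4) = n/(n + 4)
Divide: ((6*n + 20)/(n**2 + 4*n)) · ((n + 4)/n) = (6*n + 20)/n**2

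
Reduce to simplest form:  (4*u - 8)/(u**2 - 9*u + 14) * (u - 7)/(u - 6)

Factor: 4*u - 8 = 4*(u - 2);  u**2 - 9*u + 14 = (u - 2)*(u - 7)
Cancel the common factors (u - 7), (u - 2).

4/(u - 6)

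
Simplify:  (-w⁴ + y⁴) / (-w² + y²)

w² + y²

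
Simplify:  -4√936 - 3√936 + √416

-38*√26

4√936 = 24*√26; 3√936 = 18*√26; √416 = 4*√26
Combine: (-24 - 18 + 4)·√26 = -38*√26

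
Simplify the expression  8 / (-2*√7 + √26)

-8*√7 - 4*√26

Multiply numerator and denominator by √26 + 2*√7.
Denominator becomes -2; numerator becomes 8*√26 + 16*√7.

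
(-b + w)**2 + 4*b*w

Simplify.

(b + w)**2

After expansion: b**2 + 2*b*w + w**2 — a perfect-square trinomial.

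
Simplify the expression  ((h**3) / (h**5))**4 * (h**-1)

h**(-9)

Inside the bracket: (h**-2)
Raise to the power 4: (h**-8)
Multiply by (h**-1): add exponents.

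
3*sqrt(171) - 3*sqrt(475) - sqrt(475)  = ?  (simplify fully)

-11*sqrt(19)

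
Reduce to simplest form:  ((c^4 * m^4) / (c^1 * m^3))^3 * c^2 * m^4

c^11*m^7

Inside the bracket: c^3 * m^1
Raise to the power 3: c^9 * m^3
Multiply by c^2 * m^4: add exponents.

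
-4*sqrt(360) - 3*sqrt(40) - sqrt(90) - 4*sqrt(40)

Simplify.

-41*sqrt(10)

4*sqrt(360) = 24*sqrt(10); 3*sqrt(40) = 6*sqrt(10); sqrt(90) = 3*sqrt(10); 4*sqrt(40) = 8*sqrt(10)
Combine: (-24 - 6 - 3 - 8)·sqrt(10) = -41*sqrt(10)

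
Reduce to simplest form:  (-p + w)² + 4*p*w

Expand the square and combine the 4*p*w term.

(p + w)²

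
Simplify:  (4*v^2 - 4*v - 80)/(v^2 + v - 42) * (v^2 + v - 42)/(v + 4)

Factor: 4*v^2 - 4*v - 80 = 4*(v + 4)*(v - 5);  v^2 + v - 42 = (v + 7)*(v - 6);  v^2 + v - 42 = (v - 6)*(v + 7)
Cancel the common factors (v - 6), (v + 7), (v + 4).

4*v - 20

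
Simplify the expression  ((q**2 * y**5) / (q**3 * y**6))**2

Inside the bracket: (q**-1) * (y**-1)
Raise to the power 2: (q**-2) * (y**-2)

1/(q**2*y**2)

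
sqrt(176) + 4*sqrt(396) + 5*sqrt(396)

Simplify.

sqrt(176) = 4*sqrt(11); 4*sqrt(396) = 24*sqrt(11); 5*sqrt(396) = 30*sqrt(11)
Combine: (4 + 24 + 30)·sqrt(11) = 58*sqrt(11)

58*sqrt(11)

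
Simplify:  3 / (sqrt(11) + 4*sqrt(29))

Multiply numerator and denominator by -sqrt(11) + 4*sqrt(29).
Denominator becomes 453; numerator becomes -3*sqrt(11) + 12*sqrt(29).

(-sqrt(11) + 4*sqrt(29))/151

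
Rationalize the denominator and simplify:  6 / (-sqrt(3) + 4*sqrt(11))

Multiply numerator and denominator by sqrt(3) + 4*sqrt(11).
Denominator becomes 173; numerator becomes 6*sqrt(3) + 24*sqrt(11).

(6*sqrt(3) + 24*sqrt(11))/173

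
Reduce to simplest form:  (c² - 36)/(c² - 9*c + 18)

(c + 6)/(c - 3)

Factor: c² - 36 = (c - 6)·(c + 6);  c² - 9*c + 18 = (c - 3)·(c - 6)
Cancel the common factor (c - 6).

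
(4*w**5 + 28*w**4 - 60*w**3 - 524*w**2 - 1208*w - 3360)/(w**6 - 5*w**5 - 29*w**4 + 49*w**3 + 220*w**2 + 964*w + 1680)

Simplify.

Factor: 4*w**5 + 28*w**4 - 60*w**3 - 524*w**2 - 1208*w - 3360 = 4*(w + 4)*(w - 5)*(w**2 + w + 6)*(w + 7);  w**6 - 5*w**5 - 29*w**4 + 49*w**3 + 220*w**2 + 964*w + 1680 = (w - 7)*(w**2 + w + 6)*(w + 2)*(w + 4)*(w - 5)
Cancel the common factors (w**2 + w + 6), (w - 5), (w + 4).

(4*w + 28)/(w**2 - 5*w - 14)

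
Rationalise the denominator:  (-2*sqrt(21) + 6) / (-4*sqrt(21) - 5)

Multiply numerator and denominator by -5 + 4*sqrt(21).
Denominator becomes -311; numerator becomes -198 + 34*sqrt(21).

(-34*sqrt(21) + 198)/311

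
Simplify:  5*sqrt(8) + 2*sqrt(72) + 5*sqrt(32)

5*sqrt(8) = 10*sqrt(2); 2*sqrt(72) = 12*sqrt(2); 5*sqrt(32) = 20*sqrt(2)
Combine: (10 + 12 + 20)·sqrt(2) = 42*sqrt(2)

42*sqrt(2)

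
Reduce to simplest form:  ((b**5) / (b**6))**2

Inside the bracket: (b**-1)
Raise to the power 2: (b**-2)

b**(-2)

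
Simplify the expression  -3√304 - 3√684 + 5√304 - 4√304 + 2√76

-22*√19

3√304 = 12*√19; 3√684 = 18*√19; 5√304 = 20*√19; 4√304 = 16*√19; 2√76 = 4*√19
Combine: (-12 - 18 + 20 - 16 + 4)·√19 = -22*√19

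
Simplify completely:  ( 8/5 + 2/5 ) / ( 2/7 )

Numerator: 8/5 + 2/5 = 2
Denominator: 2/7 = 2/7
Divide: (2) · (7/2) = 7

7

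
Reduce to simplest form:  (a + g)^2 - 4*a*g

Expanding gives a^2 - 2*a*g + g^2, a perfect square.

(a - g)^2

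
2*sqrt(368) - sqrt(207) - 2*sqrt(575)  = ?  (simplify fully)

-5*sqrt(23)

2*sqrt(368) = 8*sqrt(23); sqrt(207) = 3*sqrt(23); 2*sqrt(575) = 10*sqrt(23)
Combine: (8 - 3 - 10)·sqrt(23) = -5*sqrt(23)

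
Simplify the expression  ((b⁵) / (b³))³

Inside the bracket: b²
Raise to the power 3: b⁶

b⁶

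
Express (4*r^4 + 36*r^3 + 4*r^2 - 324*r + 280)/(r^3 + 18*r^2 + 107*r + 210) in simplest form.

Factor: 4*r^4 + 36*r^3 + 4*r^2 - 324*r + 280 = 4*(r - 2)*(r + 7)*(r + 5)*(r - 1);  r^3 + 18*r^2 + 107*r + 210 = (r + 6)*(r + 7)*(r + 5)
Cancel the common factors (r + 5), (r + 7).

(4*r^2 - 12*r + 8)/(r + 6)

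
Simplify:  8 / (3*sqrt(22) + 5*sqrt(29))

Multiply numerator and denominator by -5*sqrt(29) + 3*sqrt(22).
Denominator becomes -527; numerator becomes -40*sqrt(29) + 24*sqrt(22).

(-24*sqrt(22) + 40*sqrt(29))/527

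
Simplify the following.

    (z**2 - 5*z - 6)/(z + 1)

z - 6

Factor: z**2 - 5*z - 6 = (z + 1)*(z - 6)
Cancel the common factor (z + 1).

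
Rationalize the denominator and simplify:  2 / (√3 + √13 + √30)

(-10*√13 - 20*√3 + 3*√130 + 7*√30)/10

Group as (√3 + √30) + √13; multiply by (√3 + √30) - √13, then rationalise the remaining surd.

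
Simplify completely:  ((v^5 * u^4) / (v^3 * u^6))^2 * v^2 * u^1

v^6/u^3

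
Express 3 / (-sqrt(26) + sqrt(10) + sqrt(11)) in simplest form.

(15*sqrt(26) + 75*sqrt(11) + 81*sqrt(10) + 12*sqrt(715))/415

Group as (sqrt(10) + sqrt(11)) - sqrt(26); multiply by (sqrt(10) + sqrt(11)) + sqrt(26), then rationalise the remaining surd.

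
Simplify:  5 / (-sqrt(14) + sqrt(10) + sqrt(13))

(-45*sqrt(14) + 55*sqrt(13) + 85*sqrt(10) + 20*sqrt(455))/439

Group as (sqrt(10) + sqrt(13)) - sqrt(14); multiply by (sqrt(10) + sqrt(13)) + sqrt(14), then rationalise the remaining surd.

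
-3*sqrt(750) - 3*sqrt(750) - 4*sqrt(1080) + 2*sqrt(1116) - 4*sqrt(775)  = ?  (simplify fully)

-54*sqrt(30) - 8*sqrt(31)

3*sqrt(750) = 15*sqrt(30); 3*sqrt(750) = 15*sqrt(30); 4*sqrt(1080) = 24*sqrt(30); 2*sqrt(1116) = 12*sqrt(31); 4*sqrt(775) = 20*sqrt(31)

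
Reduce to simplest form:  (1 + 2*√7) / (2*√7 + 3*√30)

(-28 - 2*√7 + 3*√30 + 6*√210)/242

Multiply numerator and denominator by -3*√30 + 2*√7.
Denominator becomes -242; numerator becomes -6*√210 - 3*√30 + 2*√7 + 28.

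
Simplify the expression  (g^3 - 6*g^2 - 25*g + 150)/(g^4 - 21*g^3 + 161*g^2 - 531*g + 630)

Factor: g^3 - 6*g^2 - 25*g + 150 = (g - 5)*(g - 6)*(g + 5);  g^4 - 21*g^3 + 161*g^2 - 531*g + 630 = (g - 6)*(g - 5)*(g - 7)*(g - 3)
Cancel the common factors (g - 6), (g - 5).

(g + 5)/(g^2 - 10*g + 21)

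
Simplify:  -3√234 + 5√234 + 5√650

31*√26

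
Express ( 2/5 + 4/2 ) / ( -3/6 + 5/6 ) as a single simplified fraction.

36/5

Numerator: 2/5 + 4/2 = 12/5
Denominator: -3/6 + 5/6 = 1/3
Divide: (12/5) · (3) = 36/5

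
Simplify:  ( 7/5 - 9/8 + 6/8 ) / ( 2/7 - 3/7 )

-287/40

Numerator: 7/5 - 9/8 + 6/8 = 41/40
Denominator: 2/7 - 3/7 = -1/7
Divide: (41/40) · (-7) = -287/40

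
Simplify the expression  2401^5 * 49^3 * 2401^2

7^34

2401^5 = 7^20; 49^3 = 7^6; 2401^2 = 7^8
Combine exponents: 7^34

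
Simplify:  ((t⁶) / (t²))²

t⁸

Inside the bracket: t⁴
Raise to the power 2: t⁸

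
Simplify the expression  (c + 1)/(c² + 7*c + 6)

1/(c + 6)

Factor: c² + 7*c + 6 = (c + 1)·(c + 6)
Cancel the common factor (c + 1).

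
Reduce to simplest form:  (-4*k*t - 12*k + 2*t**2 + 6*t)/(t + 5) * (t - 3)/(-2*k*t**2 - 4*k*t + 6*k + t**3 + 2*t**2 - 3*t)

(2*t - 6)/(t**2 + 4*t - 5)

Factor: -4*k*t - 12*k + 2*t**2 + 6*t = 2*(-2*k + t)*(t + 3);  -2*k*t**2 - 4*k*t + 6*k + t**3 + 2*t**2 - 3*t = (-2*k + t)*(t + 3)*(t - 1)
Cancel the common factors (-2*k + t), (t + 3).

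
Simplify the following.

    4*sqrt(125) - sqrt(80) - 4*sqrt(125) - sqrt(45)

-7*sqrt(5)

4*sqrt(125) = 20*sqrt(5); sqrt(80) = 4*sqrt(5); 4*sqrt(125) = 20*sqrt(5); sqrt(45) = 3*sqrt(5)
Combine: (20 - 4 - 20 - 3)·sqrt(5) = -7*sqrt(5)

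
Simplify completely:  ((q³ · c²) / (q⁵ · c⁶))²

1/(c⁸*q⁴)

Inside the bracket: (q^-2) · (c^-4)
Raise to the power 2: (q^-4) · (c^-8)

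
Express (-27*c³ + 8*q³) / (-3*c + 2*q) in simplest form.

Apply the difference-of-cubes factorisation and cancel (-3*c + 2*q).

9*c² + 6*c*q + 4*q²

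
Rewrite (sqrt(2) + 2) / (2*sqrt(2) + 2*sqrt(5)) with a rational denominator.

(-2*sqrt(2) - 2 + sqrt(10) + 2*sqrt(5))/6

Multiply numerator and denominator by -2*sqrt(5) + 2*sqrt(2).
Denominator becomes -12; numerator becomes -4*sqrt(5) - 2*sqrt(10) + 4 + 4*sqrt(2).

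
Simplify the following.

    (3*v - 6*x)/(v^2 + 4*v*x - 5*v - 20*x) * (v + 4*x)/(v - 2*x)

3/(v - 5)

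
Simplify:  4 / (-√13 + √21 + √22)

(-30*√13 + 12*√22 + 14*√21 + 2*√6006)/237

Group as (√21 + √22) - √13; multiply by (√21 + √22) + √13, then rationalise the remaining surd.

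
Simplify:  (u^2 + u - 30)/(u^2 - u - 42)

(u - 5)/(u - 7)

Factor: u^2 + u - 30 = (u - 5)*(u + 6);  u^2 - u - 42 = (u - 7)*(u + 6)
Cancel the common factor (u + 6).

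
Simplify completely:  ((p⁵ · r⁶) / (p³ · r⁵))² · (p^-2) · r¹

Inside the bracket: p² · r¹
Raise to the power 2: p⁴ · r²
Multiply by (p^-2) · r¹: add exponents.

p²*r³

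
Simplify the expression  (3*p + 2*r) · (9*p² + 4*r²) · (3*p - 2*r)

81*p⁴ - 16*r⁴

Pair the conjugate factors: ((3*p)+(2*r))((3*p)-(2*r)) = 9*p² - 4*r², then repeat with the next factor.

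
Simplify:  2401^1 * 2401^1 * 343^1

2401^1 = 7^4; 2401^1 = 7^4; 343^1 = 7^3
Combine exponents: 7^11

7^11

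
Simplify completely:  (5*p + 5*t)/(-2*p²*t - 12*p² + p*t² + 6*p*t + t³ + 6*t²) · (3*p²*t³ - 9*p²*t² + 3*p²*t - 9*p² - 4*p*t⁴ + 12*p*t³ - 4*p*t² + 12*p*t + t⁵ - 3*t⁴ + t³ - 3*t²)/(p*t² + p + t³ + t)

(-15*p*t + 45*p + 5*t² - 15*t)/(2*p*t + 12*p + t² + 6*t)

Factor: 5*p + 5*t = 5·(p + t);  -2*p²*t - 12*p² + p*t² + 6*p*t + t³ + 6*t² = (t + 6)·(-p + t)·(2*p + t);  3*p²*t³ - 9*p²*t² + 3*p²*t - 9*p² - 4*p*t⁴ + 12*p*t³ - 4*p*t² + 12*p*t + t⁵ - 3*t⁴ + t³ - 3*t² = (t² + 1)·(-3*p + t)·(-p + t)·(t - 3);  p*t² + p + t³ + t = (p + t)·(t² + 1)
Cancel the common factors (t² + 1), (p + t), (-p + t).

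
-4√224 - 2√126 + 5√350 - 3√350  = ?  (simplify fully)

-12*√14

4√224 = 16*√14; 2√126 = 6*√14; 5√350 = 25*√14; 3√350 = 15*√14
Combine: (-16 - 6 + 25 - 15)·√14 = -12*√14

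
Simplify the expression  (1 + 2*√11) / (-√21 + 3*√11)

(√21 + 3*√11 + 2*√231 + 66)/78

Multiply numerator and denominator by √21 + 3*√11.
Denominator becomes 78; numerator becomes √21 + 3*√11 + 2*√231 + 66.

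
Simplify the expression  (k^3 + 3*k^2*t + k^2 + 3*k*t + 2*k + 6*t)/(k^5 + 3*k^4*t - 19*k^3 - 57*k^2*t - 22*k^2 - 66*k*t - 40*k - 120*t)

1/(k^2 - k - 20)

Factor: k^3 + 3*k^2*t + k^2 + 3*k*t + 2*k + 6*t = (k^2 + k + 2)*(k + 3*t);  k^5 + 3*k^4*t - 19*k^3 - 57*k^2*t - 22*k^2 - 66*k*t - 40*k - 120*t = (k + 3*t)*(k + 4)*(k^2 + k + 2)*(k - 5)
Cancel the common factors (k^2 + k + 2), (k + 3*t).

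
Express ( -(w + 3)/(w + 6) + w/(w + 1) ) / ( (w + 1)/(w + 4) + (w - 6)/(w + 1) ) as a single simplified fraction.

Numerator: -(w + 3)/(w + 6) + w/(w + 1) = (2*w - 3)/(w**2 + 7*w + 6)
Denominator: (w + 1)/(w + 4) + (w - 6)/(w + 1) = (2*w**2 - 23)/(w**2 + 5*w + 4)
Divide: ((2*w - 3)/(w**2 + 7*w + 6)) · ((w**2 + 5*w + 4)/(2*w**2 - 23)) = (2*w**2 + 5*w - 12)/(2*w**3 + 12*w**2 - 23*w - 138)

(2*w**2 + 5*w - 12)/(2*w**3 + 12*w**2 - 23*w - 138)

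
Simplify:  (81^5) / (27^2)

81^5 = 3^20; 27^2 = 3^6
Combine exponents: 3^14

3^14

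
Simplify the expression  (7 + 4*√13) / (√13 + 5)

Multiply numerator and denominator by -√13 + 5.
Denominator becomes 12; numerator becomes -17 + 13*√13.

(-17 + 13*√13)/12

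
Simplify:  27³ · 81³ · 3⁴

3^25

27³ = 3^9; 81³ = 3^12; 3⁴ = 3^4
Combine exponents: 3^25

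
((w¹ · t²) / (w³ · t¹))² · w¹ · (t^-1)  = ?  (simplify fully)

t/w³

Inside the bracket: (w^-2) · t¹
Raise to the power 2: (w^-4) · t²
Multiply by w¹ · (t^-1): add exponents.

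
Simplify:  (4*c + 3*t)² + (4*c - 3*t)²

32*c² + 18*t²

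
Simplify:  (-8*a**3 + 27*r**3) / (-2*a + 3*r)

Factor as (a-b)(a**2+ab+b**2) with a=(3*r), b=(2*a).

4*a**2 + 6*a*r + 9*r**2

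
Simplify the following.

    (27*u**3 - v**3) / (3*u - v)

(3*u)**3 - v**3 = (3*u - v)(9*u**2 + 3*u*v + v**2).

9*u**2 + 3*u*v + v**2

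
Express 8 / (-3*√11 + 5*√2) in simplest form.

Multiply numerator and denominator by 5*√2 + 3*√11.
Denominator becomes -49; numerator becomes 40*√2 + 24*√11.

(-24*√11 - 40*√2)/49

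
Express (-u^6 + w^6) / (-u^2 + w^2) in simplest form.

u^4 + u^2*w^2 + w^4

Factor w^6 - u^6 and cancel (-u^2 + w^2).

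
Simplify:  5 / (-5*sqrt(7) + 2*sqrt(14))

(-25*sqrt(7) - 10*sqrt(14))/119

Multiply numerator and denominator by 2*sqrt(14) + 5*sqrt(7).
Denominator becomes -119; numerator becomes 10*sqrt(14) + 25*sqrt(7).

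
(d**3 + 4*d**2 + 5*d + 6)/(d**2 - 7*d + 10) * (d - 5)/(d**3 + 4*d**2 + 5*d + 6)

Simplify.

Factor: d**3 + 4*d**2 + 5*d + 6 = (d**2 + d + 2)*(d + 3);  d**2 - 7*d + 10 = (d - 2)*(d - 5);  d**3 + 4*d**2 + 5*d + 6 = (d**2 + d + 2)*(d + 3)
Cancel the common factors (d**2 + d + 2), (d + 3), (d - 5).

1/(d - 2)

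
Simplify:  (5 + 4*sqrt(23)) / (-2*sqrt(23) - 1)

Multiply numerator and denominator by -1 + 2*sqrt(23).
Denominator becomes -91; numerator becomes 6*sqrt(23) + 179.

(-179 - 6*sqrt(23))/91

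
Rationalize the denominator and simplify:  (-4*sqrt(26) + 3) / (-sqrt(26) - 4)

Multiply numerator and denominator by -4 + sqrt(26).
Denominator becomes -10; numerator becomes -116 + 19*sqrt(26).

(-19*sqrt(26) + 116)/10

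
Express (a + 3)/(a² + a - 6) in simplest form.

Factor: a² + a - 6 = (a - 2)·(a + 3)
Cancel the common factor (a + 3).

1/(a - 2)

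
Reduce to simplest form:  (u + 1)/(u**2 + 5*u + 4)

Factor: u**2 + 5*u + 4 = (u + 1)*(u + 4)
Cancel the common factor (u + 1).

1/(u + 4)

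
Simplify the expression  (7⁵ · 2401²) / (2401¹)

7⁵ = 7^5; 2401² = 7^8; 2401¹ = 7^4
Combine exponents: 7^9

7^9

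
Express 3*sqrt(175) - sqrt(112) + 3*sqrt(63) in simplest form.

20*sqrt(7)

3*sqrt(175) = 15*sqrt(7); sqrt(112) = 4*sqrt(7); 3*sqrt(63) = 9*sqrt(7)
Combine: (15 - 4 + 9)·sqrt(7) = 20*sqrt(7)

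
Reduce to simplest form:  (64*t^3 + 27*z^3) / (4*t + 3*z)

(3*z)^3 + (4*t)^3 = (4*t + 3*z)(16*t^2 - 12*t*z + 9*z^2).

16*t^2 - 12*t*z + 9*z^2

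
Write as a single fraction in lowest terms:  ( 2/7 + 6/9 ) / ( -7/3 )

Numerator: 2/7 + 6/9 = 20/21
Denominator: -7/3 = -7/3
Divide: (20/21) · (-3/7) = -20/49

-20/49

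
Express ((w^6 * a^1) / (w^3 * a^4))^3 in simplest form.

w^9/a^9

Inside the bracket: w^3 * (a^-3)
Raise to the power 3: w^9 * (a^-9)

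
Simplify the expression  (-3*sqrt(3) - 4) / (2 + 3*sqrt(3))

Multiply numerator and denominator by -3*sqrt(3) + 2.
Denominator becomes -23; numerator becomes 6*sqrt(3) + 19.

(-19 - 6*sqrt(3))/23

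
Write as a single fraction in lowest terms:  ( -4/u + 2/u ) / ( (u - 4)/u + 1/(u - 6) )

(-2*u + 12)/(u**2 - 9*u + 24)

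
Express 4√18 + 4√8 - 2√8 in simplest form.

16*√2

4√18 = 12*√2; 4√8 = 8*√2; 2√8 = 4*√2
Combine: (12 + 8 - 4)·√2 = 16*√2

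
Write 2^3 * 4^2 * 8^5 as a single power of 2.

2^3 = 2^3; 4^2 = 2^4; 8^5 = 2^15
Combine exponents: 2^22

2^22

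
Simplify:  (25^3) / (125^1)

5^3

25^3 = 5^6; 125^1 = 5^3
Combine exponents: 5^3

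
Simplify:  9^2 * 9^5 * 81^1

3^18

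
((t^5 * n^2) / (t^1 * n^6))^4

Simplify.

t^16/n^16

Inside the bracket: t^4 * (n^-4)
Raise to the power 4: t^16 * (n^-16)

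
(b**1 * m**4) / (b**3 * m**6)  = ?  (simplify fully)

1/(b**2*m**2)

Quotient: (b**-2) * (m**-2)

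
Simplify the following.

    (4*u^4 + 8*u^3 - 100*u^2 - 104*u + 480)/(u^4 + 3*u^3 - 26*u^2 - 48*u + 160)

(4*u + 12)/(u + 4)

Factor: 4*u^4 + 8*u^3 - 100*u^2 - 104*u + 480 = 4*(u + 3)*(u + 5)*(u - 2)*(u - 4);  u^4 + 3*u^3 - 26*u^2 - 48*u + 160 = (u + 4)*(u - 2)*(u + 5)*(u - 4)
Cancel the common factors (u - 2), (u - 4), (u + 5).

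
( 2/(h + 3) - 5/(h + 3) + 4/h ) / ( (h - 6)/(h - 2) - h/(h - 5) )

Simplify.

(-h^3 - 5*h^2 + 74*h - 120)/(9*h^3 - 3*h^2 - 90*h)

Numerator: 2/(h + 3) - 5/(h + 3) + 4/h = (h + 12)/(h^2 + 3*h)
Denominator: (h - 6)/(h - 2) - h/(h - 5) = (-9*h + 30)/(h^2 - 7*h + 10)
Divide: ((h + 12)/(h^2 + 3*h)) · ((h^2 - 7*h + 10)/(-9*h + 30)) = (-h^3 - 5*h^2 + 74*h - 120)/(9*h^3 - 3*h^2 - 90*h)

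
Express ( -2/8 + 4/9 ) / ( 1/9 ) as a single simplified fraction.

Numerator: -2/8 + 4/9 = 7/36
Denominator: 1/9 = 1/9
Divide: (7/36) · (9) = 7/4

7/4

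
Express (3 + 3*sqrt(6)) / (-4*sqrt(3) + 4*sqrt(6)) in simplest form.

Multiply numerator and denominator by 4*sqrt(3) + 4*sqrt(6).
Denominator becomes 48; numerator becomes 12*sqrt(3) + 12*sqrt(6) + 36*sqrt(2) + 72.

(sqrt(3) + sqrt(6) + 3*sqrt(2) + 6)/4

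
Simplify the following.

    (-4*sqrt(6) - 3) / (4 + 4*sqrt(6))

(-21 + sqrt(6))/20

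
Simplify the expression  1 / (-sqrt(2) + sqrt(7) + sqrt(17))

Group as (sqrt(7) + sqrt(17)) - sqrt(2); multiply by (sqrt(7) + sqrt(17)) + sqrt(2), then rationalise the remaining surd.

(-6*sqrt(7) - sqrt(238) + 11*sqrt(2) + 4*sqrt(17))/4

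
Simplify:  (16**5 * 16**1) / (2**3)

16**5 = 2**20; 16**1 = 2**4; 2**3 = 2**3
Combine exponents: 2**21

2**21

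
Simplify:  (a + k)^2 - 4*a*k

(a - k)^2

Expanding gives a^2 - 2*a*k + k^2, a perfect square.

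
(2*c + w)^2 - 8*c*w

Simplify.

Expand the square and combine the 8*c*w term.

(2*c - w)^2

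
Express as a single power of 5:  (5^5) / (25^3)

5^(-1)

5^5 = 5^5; 25^3 = 5^6
Combine exponents: 5^(-1)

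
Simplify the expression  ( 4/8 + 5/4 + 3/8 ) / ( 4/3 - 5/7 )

357/104

Numerator: 4/8 + 5/4 + 3/8 = 17/8
Denominator: 4/3 - 5/7 = 13/21
Divide: (17/8) · (21/13) = 357/104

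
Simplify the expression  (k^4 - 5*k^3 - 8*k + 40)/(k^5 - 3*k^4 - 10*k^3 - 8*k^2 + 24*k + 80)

1/(k + 2)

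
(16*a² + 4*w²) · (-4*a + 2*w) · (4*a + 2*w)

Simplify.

Telescope via difference of squares: ((2*w)+(4*a))((2*w)-(4*a)) = -16*a² + 4*w², then repeat with the next factor.

-256*a⁴ + 16*w⁴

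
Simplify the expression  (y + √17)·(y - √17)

y² - 17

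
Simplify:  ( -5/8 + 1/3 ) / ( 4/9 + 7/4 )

Numerator: -5/8 + 1/3 = -7/24
Denominator: 4/9 + 7/4 = 79/36
Divide: (-7/24) · (36/79) = -21/158

-21/158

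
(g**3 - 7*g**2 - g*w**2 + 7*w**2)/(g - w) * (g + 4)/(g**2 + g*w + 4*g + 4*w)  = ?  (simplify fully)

g - 7

Factor: g**3 - 7*g**2 - g*w**2 + 7*w**2 = (g - w)*(g - 7)*(g + w);  g**2 + g*w + 4*g + 4*w = (g + 4)*(g + w)
Cancel the common factors (g + w), (g - w), (g + 4).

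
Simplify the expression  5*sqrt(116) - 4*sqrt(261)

-2*sqrt(29)

5*sqrt(116) = 10*sqrt(29); 4*sqrt(261) = 12*sqrt(29)
Combine: (10 - 12)·sqrt(29) = -2*sqrt(29)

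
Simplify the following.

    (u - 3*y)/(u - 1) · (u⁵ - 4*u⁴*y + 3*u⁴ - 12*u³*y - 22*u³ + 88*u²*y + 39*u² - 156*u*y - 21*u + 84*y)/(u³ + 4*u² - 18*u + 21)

u² - 7*u*y + 12*y²

Factor: u⁵ - 4*u⁴*y + 3*u⁴ - 12*u³*y - 22*u³ + 88*u²*y + 39*u² - 156*u*y - 21*u + 84*y = (u - 1)·(u - 4*y)·(u² - 3*u + 3)·(u + 7);  u³ + 4*u² - 18*u + 21 = (u + 7)·(u² - 3*u + 3)
Cancel the common factors (u² - 3*u + 3), (u - 1), (u + 7).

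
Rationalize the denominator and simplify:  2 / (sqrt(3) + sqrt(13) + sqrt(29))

Group as (sqrt(3) + sqrt(13)) + sqrt(29); multiply by (sqrt(3) + sqrt(13)) - sqrt(29), then rationalise the remaining surd.

(-38*sqrt(13) - 78*sqrt(3) + 4*sqrt(1131) + 26*sqrt(29))/13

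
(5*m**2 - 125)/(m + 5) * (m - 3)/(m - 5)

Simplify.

5*m - 15

Factor: 5*m**2 - 125 = 5*(m + 5)*(m - 5)
Cancel the common factors (m + 5), (m - 5).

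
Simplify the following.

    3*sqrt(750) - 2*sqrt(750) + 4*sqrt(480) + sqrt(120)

3*sqrt(750) = 15*sqrt(30); 2*sqrt(750) = 10*sqrt(30); 4*sqrt(480) = 16*sqrt(30); sqrt(120) = 2*sqrt(30)

23*sqrt(30)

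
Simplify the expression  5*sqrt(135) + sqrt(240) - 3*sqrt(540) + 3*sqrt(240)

5*sqrt(135) = 15*sqrt(15); sqrt(240) = 4*sqrt(15); 3*sqrt(540) = 18*sqrt(15); 3*sqrt(240) = 12*sqrt(15)
Combine: (15 + 4 - 18 + 12)·sqrt(15) = 13*sqrt(15)

13*sqrt(15)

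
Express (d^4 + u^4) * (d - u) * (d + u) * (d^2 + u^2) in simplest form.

(d+u)(d-u) = d^2 - u^2; continue pairing.

d^8 - u^8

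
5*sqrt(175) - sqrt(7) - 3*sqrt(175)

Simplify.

5*sqrt(175) = 25*sqrt(7); sqrt(7) = sqrt(7); 3*sqrt(175) = 15*sqrt(7)
Combine: (25 - 1 - 15)·sqrt(7) = 9*sqrt(7)

9*sqrt(7)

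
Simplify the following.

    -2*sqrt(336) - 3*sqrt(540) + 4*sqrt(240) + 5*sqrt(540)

-8*sqrt(21) + 28*sqrt(15)

2*sqrt(336) = 8*sqrt(21); 3*sqrt(540) = 18*sqrt(15); 4*sqrt(240) = 16*sqrt(15); 5*sqrt(540) = 30*sqrt(15)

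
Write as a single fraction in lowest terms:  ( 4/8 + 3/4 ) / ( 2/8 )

Numerator: 4/8 + 3/4 = 5/4
Denominator: 2/8 = 1/4
Divide: (5/4) · (4) = 5

5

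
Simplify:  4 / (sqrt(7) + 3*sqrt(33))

Multiply numerator and denominator by -sqrt(7) + 3*sqrt(33).
Denominator becomes 290; numerator becomes -4*sqrt(7) + 12*sqrt(33).

(-2*sqrt(7) + 6*sqrt(33))/145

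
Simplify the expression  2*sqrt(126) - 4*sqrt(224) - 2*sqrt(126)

2*sqrt(126) = 6*sqrt(14); 4*sqrt(224) = 16*sqrt(14); 2*sqrt(126) = 6*sqrt(14)
Combine: (6 - 16 - 6)·sqrt(14) = -16*sqrt(14)

-16*sqrt(14)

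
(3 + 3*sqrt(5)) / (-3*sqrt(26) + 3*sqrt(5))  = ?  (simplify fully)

Multiply numerator and denominator by 3*sqrt(5) + 3*sqrt(26).
Denominator becomes -189; numerator becomes 9*sqrt(5) + 45 + 9*sqrt(26) + 9*sqrt(130).

(-sqrt(130) - sqrt(26) - 5 - sqrt(5))/21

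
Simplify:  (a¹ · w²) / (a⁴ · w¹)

Quotient: (a^-3) · w¹

w/a³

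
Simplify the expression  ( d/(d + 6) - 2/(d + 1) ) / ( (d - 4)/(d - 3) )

Numerator: d/(d + 6) - 2/(d + 1) = (d² - d - 12)/(d² + 7*d + 6)
Denominator: (d - 4)/(d - 3) = (d - 4)/(d - 3)
Divide: ((d² - d - 12)/(d² + 7*d + 6)) · ((d - 3)/(d - 4)) = (d² - 9)/(d² + 7*d + 6)

(d² - 9)/(d² + 7*d + 6)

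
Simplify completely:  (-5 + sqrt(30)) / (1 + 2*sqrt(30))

(-11*sqrt(30) + 65)/119

Multiply numerator and denominator by -2*sqrt(30) + 1.
Denominator becomes -119; numerator becomes -65 + 11*sqrt(30).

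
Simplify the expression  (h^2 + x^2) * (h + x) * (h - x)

h^4 - x^4

(h+x)(h-x) = h^2 - x^2; continue pairing.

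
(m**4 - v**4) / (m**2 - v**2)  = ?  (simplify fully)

m**4 - v**4 factors as -(-m + v)*(m + v)*(m**2 + v**2).

m**2 + v**2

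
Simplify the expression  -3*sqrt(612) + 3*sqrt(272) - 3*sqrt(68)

-12*sqrt(17)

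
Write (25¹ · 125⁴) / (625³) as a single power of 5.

5^2

25¹ = 5^2; 125⁴ = 5^12; 625³ = 5^12
Combine exponents: 5^2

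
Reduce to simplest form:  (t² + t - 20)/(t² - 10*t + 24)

Factor: t² + t - 20 = (t - 4)·(t + 5);  t² - 10*t + 24 = (t - 6)·(t - 4)
Cancel the common factor (t - 4).

(t + 5)/(t - 6)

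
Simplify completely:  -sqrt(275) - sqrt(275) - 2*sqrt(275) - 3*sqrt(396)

-38*sqrt(11)

sqrt(275) = 5*sqrt(11); sqrt(275) = 5*sqrt(11); 2*sqrt(275) = 10*sqrt(11); 3*sqrt(396) = 18*sqrt(11)
Combine: (-5 - 5 - 10 - 18)·sqrt(11) = -38*sqrt(11)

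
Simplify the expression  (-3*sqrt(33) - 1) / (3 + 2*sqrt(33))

Multiply numerator and denominator by -2*sqrt(33) + 3.
Denominator becomes -123; numerator becomes -7*sqrt(33) + 195.

(-195 + 7*sqrt(33))/123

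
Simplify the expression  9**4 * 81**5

9**4 = 3**8; 81**5 = 3**20
Combine exponents: 3**28

3**28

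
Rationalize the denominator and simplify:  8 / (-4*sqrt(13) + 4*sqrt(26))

(2*sqrt(13) + 2*sqrt(26))/13

Multiply numerator and denominator by 4*sqrt(13) + 4*sqrt(26).
Denominator becomes 208; numerator becomes 32*sqrt(13) + 32*sqrt(26).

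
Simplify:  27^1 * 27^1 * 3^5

3^11

27^1 = 3^3; 27^1 = 3^3; 3^5 = 3^5
Combine exponents: 3^11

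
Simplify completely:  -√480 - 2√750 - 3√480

-26*√30

√480 = 4*√30; 2√750 = 10*√30; 3√480 = 12*√30
Combine: (-4 - 10 - 12)·√30 = -26*√30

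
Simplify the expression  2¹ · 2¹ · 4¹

2¹ = 2^1; 2¹ = 2^1; 4¹ = 2^2
Combine exponents: 2^4

2^4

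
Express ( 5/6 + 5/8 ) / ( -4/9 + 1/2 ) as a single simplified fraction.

Numerator: 5/6 + 5/8 = 35/24
Denominator: -4/9 + 1/2 = 1/18
Divide: (35/24) · (18) = 105/4

105/4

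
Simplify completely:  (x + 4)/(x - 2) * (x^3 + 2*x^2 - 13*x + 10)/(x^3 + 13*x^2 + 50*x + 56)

Factor: x^3 + 2*x^2 - 13*x + 10 = (x - 2)*(x - 1)*(x + 5);  x^3 + 13*x^2 + 50*x + 56 = (x + 4)*(x + 2)*(x + 7)
Cancel the common factors (x + 4), (x - 2).

(x^2 + 4*x - 5)/(x^2 + 9*x + 14)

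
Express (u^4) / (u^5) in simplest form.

Quotient: (u^-1)

1/u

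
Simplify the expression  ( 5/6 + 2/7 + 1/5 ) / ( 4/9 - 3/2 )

Numerator: 5/6 + 2/7 + 1/5 = 277/210
Denominator: 4/9 - 3/2 = -19/18
Divide: (277/210) · (-18/19) = -831/665

-831/665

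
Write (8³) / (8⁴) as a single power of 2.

8³ = 2^9; 8⁴ = 2^12
Combine exponents: 2^(-3)

2^(-3)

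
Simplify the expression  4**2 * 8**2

2**10

4**2 = 2**4; 8**2 = 2**6
Combine exponents: 2**10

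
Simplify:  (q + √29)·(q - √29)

q² - 29

Difference of squares with P = q, Q = √29.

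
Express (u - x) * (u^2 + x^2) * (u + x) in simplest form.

u^4 - x^4

Telescope via difference of squares: (u+x)(u-x) = u^2 - x^2, then repeat with the next factor.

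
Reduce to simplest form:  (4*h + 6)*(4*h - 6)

16*h**2 - 36

(4*h)**2 - (6)**2 = 16*h**2 - 36.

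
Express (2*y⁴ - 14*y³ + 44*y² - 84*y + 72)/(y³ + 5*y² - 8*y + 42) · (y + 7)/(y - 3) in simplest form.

2*y - 4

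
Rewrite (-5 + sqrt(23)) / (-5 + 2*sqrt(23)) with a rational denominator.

(-5*sqrt(23) + 21)/67

Multiply numerator and denominator by -2*sqrt(23) - 5.
Denominator becomes -67; numerator becomes -21 + 5*sqrt(23).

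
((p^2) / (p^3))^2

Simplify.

Inside the bracket: (p^-1)
Raise to the power 2: (p^-2)

p^(-2)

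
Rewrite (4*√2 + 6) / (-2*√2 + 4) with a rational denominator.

(7*√2 + 10)/2

Multiply numerator and denominator by 2*√2 + 4.
Denominator becomes 8; numerator becomes 28*√2 + 40.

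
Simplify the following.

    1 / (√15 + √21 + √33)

(-2*√1155 + √33 + 9*√21 + 13*√15)/417

Group as (√21 + √33) + √15; multiply by (√21 + √33) - √15, then rationalise the remaining surd.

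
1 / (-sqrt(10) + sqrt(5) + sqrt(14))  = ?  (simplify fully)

Group as (sqrt(5) + sqrt(14)) - sqrt(10); multiply by (sqrt(5) + sqrt(14)) + sqrt(10), then rationalise the remaining surd.

(-9*sqrt(10) + sqrt(14) + 19*sqrt(5) + 20*sqrt(7))/199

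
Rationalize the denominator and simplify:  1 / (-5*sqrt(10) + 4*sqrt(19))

Multiply numerator and denominator by 5*sqrt(10) + 4*sqrt(19).
Denominator becomes 54; numerator becomes 5*sqrt(10) + 4*sqrt(19).

(5*sqrt(10) + 4*sqrt(19))/54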